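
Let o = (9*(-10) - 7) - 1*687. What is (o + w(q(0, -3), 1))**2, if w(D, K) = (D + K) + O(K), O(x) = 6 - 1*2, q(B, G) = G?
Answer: 611524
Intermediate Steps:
O(x) = 4 (O(x) = 6 - 2 = 4)
w(D, K) = 4 + D + K (w(D, K) = (D + K) + 4 = 4 + D + K)
o = -784 (o = (-90 - 7) - 687 = -97 - 687 = -784)
(o + w(q(0, -3), 1))**2 = (-784 + (4 - 3 + 1))**2 = (-784 + 2)**2 = (-782)**2 = 611524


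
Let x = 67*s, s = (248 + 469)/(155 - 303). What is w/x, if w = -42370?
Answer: 6270760/48039 ≈ 130.53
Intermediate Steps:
s = -717/148 (s = 717/(-148) = 717*(-1/148) = -717/148 ≈ -4.8446)
x = -48039/148 (x = 67*(-717/148) = -48039/148 ≈ -324.59)
w/x = -42370/(-48039/148) = -42370*(-148/48039) = 6270760/48039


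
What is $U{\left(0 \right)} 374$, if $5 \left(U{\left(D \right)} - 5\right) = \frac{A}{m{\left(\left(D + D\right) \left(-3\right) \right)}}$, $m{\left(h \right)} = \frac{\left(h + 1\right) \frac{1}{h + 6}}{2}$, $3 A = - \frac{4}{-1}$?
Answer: $\frac{15334}{5} \approx 3066.8$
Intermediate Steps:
$A = \frac{4}{3}$ ($A = \frac{\left(-4\right) \frac{1}{-1}}{3} = \frac{\left(-4\right) \left(-1\right)}{3} = \frac{1}{3} \cdot 4 = \frac{4}{3} \approx 1.3333$)
$m{\left(h \right)} = \frac{1 + h}{2 \left(6 + h\right)}$ ($m{\left(h \right)} = \frac{1 + h}{6 + h} \frac{1}{2} = \frac{1 + h}{2 \left(6 + h\right)}$)
$U{\left(D \right)} = 5 + \frac{8 \left(6 - 6 D\right)}{15 \left(1 - 6 D\right)}$ ($U{\left(D \right)} = 5 + \frac{\frac{4}{3} \frac{1}{\frac{1}{2} \frac{1}{6 + \left(D + D\right) \left(-3\right)} \left(1 + \left(D + D\right) \left(-3\right)\right)}}{5} = 5 + \frac{\frac{4}{3} \frac{1}{\frac{1}{2} \frac{1}{6 + 2 D \left(-3\right)} \left(1 + 2 D \left(-3\right)\right)}}{5} = 5 + \frac{\frac{4}{3} \frac{1}{\frac{1}{2} \frac{1}{6 - 6 D} \left(1 - 6 D\right)}}{5} = 5 + \frac{\frac{4}{3} \frac{2 \left(6 - 6 D\right)}{1 - 6 D}}{5} = 5 + \frac{\frac{8}{3} \frac{1}{1 - 6 D} \left(6 - 6 D\right)}{5} = 5 + \frac{8 \left(6 - 6 D\right)}{15 \left(1 - 6 D\right)}$)
$U{\left(0 \right)} 374 = \frac{-41 + 166 \cdot 0}{5 \left(-1 + 6 \cdot 0\right)} 374 = \frac{-41 + 0}{5 \left(-1 + 0\right)} 374 = \frac{1}{5} \frac{1}{-1} \left(-41\right) 374 = \frac{1}{5} \left(-1\right) \left(-41\right) 374 = \frac{41}{5} \cdot 374 = \frac{15334}{5}$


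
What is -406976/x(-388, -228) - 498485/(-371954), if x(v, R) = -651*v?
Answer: -6366255481/23487779238 ≈ -0.27105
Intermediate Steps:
-406976/x(-388, -228) - 498485/(-371954) = -406976/((-651*(-388))) - 498485/(-371954) = -406976/252588 - 498485*(-1/371954) = -406976*1/252588 + 498485/371954 = -101744/63147 + 498485/371954 = -6366255481/23487779238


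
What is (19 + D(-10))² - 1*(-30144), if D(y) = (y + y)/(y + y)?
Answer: 30544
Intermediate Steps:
D(y) = 1 (D(y) = (2*y)/((2*y)) = (2*y)*(1/(2*y)) = 1)
(19 + D(-10))² - 1*(-30144) = (19 + 1)² - 1*(-30144) = 20² + 30144 = 400 + 30144 = 30544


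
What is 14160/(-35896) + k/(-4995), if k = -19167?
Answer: 25720393/7470855 ≈ 3.4428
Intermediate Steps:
14160/(-35896) + k/(-4995) = 14160/(-35896) - 19167/(-4995) = 14160*(-1/35896) - 19167*(-1/4995) = -1770/4487 + 6389/1665 = 25720393/7470855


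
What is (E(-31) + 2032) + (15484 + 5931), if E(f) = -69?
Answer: 23378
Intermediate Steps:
(E(-31) + 2032) + (15484 + 5931) = (-69 + 2032) + (15484 + 5931) = 1963 + 21415 = 23378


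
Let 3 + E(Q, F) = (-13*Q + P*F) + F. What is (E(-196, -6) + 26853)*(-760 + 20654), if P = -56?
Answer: 591408832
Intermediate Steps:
E(Q, F) = -3 - 55*F - 13*Q (E(Q, F) = -3 + ((-13*Q - 56*F) + F) = -3 + ((-56*F - 13*Q) + F) = -3 + (-55*F - 13*Q) = -3 - 55*F - 13*Q)
(E(-196, -6) + 26853)*(-760 + 20654) = ((-3 - 55*(-6) - 13*(-196)) + 26853)*(-760 + 20654) = ((-3 + 330 + 2548) + 26853)*19894 = (2875 + 26853)*19894 = 29728*19894 = 591408832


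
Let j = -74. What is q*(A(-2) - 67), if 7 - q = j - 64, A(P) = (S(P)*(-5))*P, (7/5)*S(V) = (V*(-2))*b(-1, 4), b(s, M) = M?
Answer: 47995/7 ≈ 6856.4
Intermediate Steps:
S(V) = -40*V/7 (S(V) = 5*((V*(-2))*4)/7 = 5*(-2*V*4)/7 = 5*(-8*V)/7 = -40*V/7)
A(P) = 200*P²/7 (A(P) = (-40*P/7*(-5))*P = (200*P/7)*P = 200*P²/7)
q = 145 (q = 7 - (-74 - 64) = 7 - 1*(-138) = 7 + 138 = 145)
q*(A(-2) - 67) = 145*((200/7)*(-2)² - 67) = 145*((200/7)*4 - 67) = 145*(800/7 - 67) = 145*(331/7) = 47995/7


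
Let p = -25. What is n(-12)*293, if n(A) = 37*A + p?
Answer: -137417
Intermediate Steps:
n(A) = -25 + 37*A (n(A) = 37*A - 25 = -25 + 37*A)
n(-12)*293 = (-25 + 37*(-12))*293 = (-25 - 444)*293 = -469*293 = -137417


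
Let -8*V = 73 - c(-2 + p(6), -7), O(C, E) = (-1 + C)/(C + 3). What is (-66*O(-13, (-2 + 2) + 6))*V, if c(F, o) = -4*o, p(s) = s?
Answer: 2079/4 ≈ 519.75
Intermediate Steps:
O(C, E) = (-1 + C)/(3 + C)
V = -45/8 (V = -(73 - (-4)*(-7))/8 = -(73 - 1*28)/8 = -(73 - 28)/8 = -⅛*45 = -45/8 ≈ -5.6250)
(-66*O(-13, (-2 + 2) + 6))*V = -66*(-1 - 13)/(3 - 13)*(-45/8) = -66*(-14)/(-10)*(-45/8) = -(-33)*(-14)/5*(-45/8) = -66*7/5*(-45/8) = -462/5*(-45/8) = 2079/4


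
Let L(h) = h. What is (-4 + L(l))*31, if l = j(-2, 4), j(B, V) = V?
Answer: 0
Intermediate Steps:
l = 4
(-4 + L(l))*31 = (-4 + 4)*31 = 0*31 = 0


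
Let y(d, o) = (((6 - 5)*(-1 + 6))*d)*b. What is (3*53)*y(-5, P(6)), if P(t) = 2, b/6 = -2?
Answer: 47700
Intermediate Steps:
b = -12 (b = 6*(-2) = -12)
y(d, o) = -60*d (y(d, o) = (((6 - 5)*(-1 + 6))*d)*(-12) = ((1*5)*d)*(-12) = (5*d)*(-12) = -60*d)
(3*53)*y(-5, P(6)) = (3*53)*(-60*(-5)) = 159*300 = 47700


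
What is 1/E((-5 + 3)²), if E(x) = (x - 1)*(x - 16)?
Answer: -1/36 ≈ -0.027778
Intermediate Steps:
E(x) = (-1 + x)*(-16 + x)
1/E((-5 + 3)²) = 1/(16 + ((-5 + 3)²)² - 17*(-5 + 3)²) = 1/(16 + ((-2)²)² - 17*(-2)²) = 1/(16 + 4² - 17*4) = 1/(16 + 16 - 68) = 1/(-36) = -1/36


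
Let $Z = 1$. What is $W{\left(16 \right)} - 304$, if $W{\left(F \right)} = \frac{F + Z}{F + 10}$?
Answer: $- \frac{7887}{26} \approx -303.35$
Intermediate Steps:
$W{\left(F \right)} = \frac{1 + F}{10 + F}$ ($W{\left(F \right)} = \frac{F + 1}{F + 10} = \frac{1 + F}{10 + F}$)
$W{\left(16 \right)} - 304 = \frac{1 + 16}{10 + 16} - 304 = \frac{1}{26} \cdot 17 - 304 = \frac{17}{26} - 304 = - \frac{7887}{26}$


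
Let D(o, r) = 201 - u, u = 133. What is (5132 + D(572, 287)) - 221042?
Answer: -215842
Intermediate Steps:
D(o, r) = 68 (D(o, r) = 201 - 1*133 = 201 - 133 = 68)
(5132 + D(572, 287)) - 221042 = (5132 + 68) - 221042 = 5200 - 221042 = -215842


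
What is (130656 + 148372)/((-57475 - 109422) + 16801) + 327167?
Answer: 12276544751/37524 ≈ 3.2717e+5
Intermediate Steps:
(130656 + 148372)/((-57475 - 109422) + 16801) + 327167 = 279028/(-166897 + 16801) + 327167 = 279028/(-150096) + 327167 = 279028*(-1/150096) + 327167 = -69757/37524 + 327167 = 12276544751/37524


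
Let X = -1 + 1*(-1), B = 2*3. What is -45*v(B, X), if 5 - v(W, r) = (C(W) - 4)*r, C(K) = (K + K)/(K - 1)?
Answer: -81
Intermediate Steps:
C(K) = 2*K/(-1 + K) (C(K) = (2*K)/(-1 + K) = 2*K/(-1 + K))
B = 6
X = -2 (X = -1 - 1 = -2)
v(W, r) = 5 - r*(-4 + 2*W/(-1 + W)) (v(W, r) = 5 - (2*W/(-1 + W) - 4)*r = 5 - (-4 + 2*W/(-1 + W))*r = 5 - r*(-4 + 2*W/(-1 + W)))
-45*v(B, X) = -45*((-1 + 6)*(5 + 4*(-2)) - 2*6*(-2))/(-1 + 6) = -45*(5*(5 - 8) + 24)/5 = -9*(5*(-3) + 24) = -9*(-15 + 24) = -9*9 = -45*9/5 = -81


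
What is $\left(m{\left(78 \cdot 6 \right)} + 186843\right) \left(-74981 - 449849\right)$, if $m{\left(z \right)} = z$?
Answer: $-98306432130$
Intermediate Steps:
$\left(m{\left(78 \cdot 6 \right)} + 186843\right) \left(-74981 - 449849\right) = \left(78 \cdot 6 + 186843\right) \left(-74981 - 449849\right) = \left(468 + 186843\right) \left(-524830\right) = 187311 \left(-524830\right) = -98306432130$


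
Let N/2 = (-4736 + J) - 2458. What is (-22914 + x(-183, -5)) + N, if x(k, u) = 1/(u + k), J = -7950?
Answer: -10001977/188 ≈ -53202.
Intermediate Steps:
x(k, u) = 1/(k + u)
N = -30288 (N = 2*((-4736 - 7950) - 2458) = 2*(-12686 - 2458) = 2*(-15144) = -30288)
(-22914 + x(-183, -5)) + N = (-22914 + 1/(-183 - 5)) - 30288 = (-22914 + 1/(-188)) - 30288 = (-22914 - 1/188) - 30288 = -4307833/188 - 30288 = -10001977/188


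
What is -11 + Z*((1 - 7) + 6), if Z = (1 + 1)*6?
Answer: -11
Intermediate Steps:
Z = 12 (Z = 2*6 = 12)
-11 + Z*((1 - 7) + 6) = -11 + 12*((1 - 7) + 6) = -11 + 12*(-6 + 6) = -11 + 12*0 = -11 + 0 = -11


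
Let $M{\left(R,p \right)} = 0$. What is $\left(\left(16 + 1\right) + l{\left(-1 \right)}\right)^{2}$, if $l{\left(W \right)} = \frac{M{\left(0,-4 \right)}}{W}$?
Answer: $289$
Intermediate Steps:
$l{\left(W \right)} = 0$ ($l{\left(W \right)} = \frac{0}{W} = 0$)
$\left(\left(16 + 1\right) + l{\left(-1 \right)}\right)^{2} = \left(\left(16 + 1\right) + 0\right)^{2} = \left(17 + 0\right)^{2} = 17^{2} = 289$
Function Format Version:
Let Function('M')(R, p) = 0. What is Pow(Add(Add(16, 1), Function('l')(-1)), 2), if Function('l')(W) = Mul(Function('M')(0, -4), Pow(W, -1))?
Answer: 289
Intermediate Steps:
Function('l')(W) = 0 (Function('l')(W) = Mul(0, Pow(W, -1)) = 0)
Pow(Add(Add(16, 1), Function('l')(-1)), 2) = Pow(Add(Add(16, 1), 0), 2) = Pow(Add(17, 0), 2) = Pow(17, 2) = 289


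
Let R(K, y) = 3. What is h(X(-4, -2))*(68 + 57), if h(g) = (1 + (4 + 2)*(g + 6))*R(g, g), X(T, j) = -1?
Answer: 11625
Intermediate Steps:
h(g) = 111 + 18*g (h(g) = (1 + (4 + 2)*(g + 6))*3 = (1 + 6*(6 + g))*3 = (1 + (36 + 6*g))*3 = (37 + 6*g)*3 = 111 + 18*g)
h(X(-4, -2))*(68 + 57) = (111 + 18*(-1))*(68 + 57) = (111 - 18)*125 = 93*125 = 11625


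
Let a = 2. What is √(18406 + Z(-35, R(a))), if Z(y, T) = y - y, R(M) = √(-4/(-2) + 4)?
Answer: √18406 ≈ 135.67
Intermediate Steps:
R(M) = √6 (R(M) = √(-4*(-½) + 4) = √(2 + 4) = √6)
Z(y, T) = 0
√(18406 + Z(-35, R(a))) = √(18406 + 0) = √18406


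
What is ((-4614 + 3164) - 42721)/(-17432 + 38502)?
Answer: -44171/21070 ≈ -2.0964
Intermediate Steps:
((-4614 + 3164) - 42721)/(-17432 + 38502) = (-1450 - 42721)/21070 = -44171*1/21070 = -44171/21070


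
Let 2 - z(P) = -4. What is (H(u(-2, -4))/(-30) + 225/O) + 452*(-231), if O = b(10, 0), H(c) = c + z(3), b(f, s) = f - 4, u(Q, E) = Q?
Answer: -3131239/30 ≈ -1.0437e+5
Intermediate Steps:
z(P) = 6 (z(P) = 2 - 1*(-4) = 2 + 4 = 6)
b(f, s) = -4 + f
H(c) = 6 + c (H(c) = c + 6 = 6 + c)
O = 6 (O = -4 + 10 = 6)
(H(u(-2, -4))/(-30) + 225/O) + 452*(-231) = ((6 - 2)/(-30) + 225/6) + 452*(-231) = (4*(-1/30) + 225*(⅙)) - 104412 = (-2/15 + 75/2) - 104412 = 1121/30 - 104412 = -3131239/30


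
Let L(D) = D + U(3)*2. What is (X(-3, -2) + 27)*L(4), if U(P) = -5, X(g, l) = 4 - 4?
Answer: -162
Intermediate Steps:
X(g, l) = 0
L(D) = -10 + D (L(D) = D - 5*2 = D - 10 = -10 + D)
(X(-3, -2) + 27)*L(4) = (0 + 27)*(-10 + 4) = 27*(-6) = -162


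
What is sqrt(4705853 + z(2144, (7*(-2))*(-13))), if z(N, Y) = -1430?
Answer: sqrt(4704423) ≈ 2169.0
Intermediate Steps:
sqrt(4705853 + z(2144, (7*(-2))*(-13))) = sqrt(4705853 - 1430) = sqrt(4704423)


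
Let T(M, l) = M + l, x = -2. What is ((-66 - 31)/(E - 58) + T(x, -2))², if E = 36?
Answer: 81/484 ≈ 0.16736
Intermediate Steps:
((-66 - 31)/(E - 58) + T(x, -2))² = ((-66 - 31)/(36 - 58) + (-2 - 2))² = (-97/(-22) - 4)² = (-97*(-1/22) - 4)² = (97/22 - 4)² = (9/22)² = 81/484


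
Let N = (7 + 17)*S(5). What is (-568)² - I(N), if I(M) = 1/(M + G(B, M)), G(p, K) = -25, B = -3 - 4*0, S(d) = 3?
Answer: 15163327/47 ≈ 3.2262e+5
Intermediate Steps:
B = -3 (B = -3 + 0 = -3)
N = 72 (N = (7 + 17)*3 = 24*3 = 72)
I(M) = 1/(-25 + M) (I(M) = 1/(M - 25) = 1/(-25 + M))
(-568)² - I(N) = (-568)² - 1/(-25 + 72) = 322624 - 1/47 = 15163327/47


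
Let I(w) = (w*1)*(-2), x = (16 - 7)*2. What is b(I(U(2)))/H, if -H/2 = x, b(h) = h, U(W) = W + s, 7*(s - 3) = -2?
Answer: 11/42 ≈ 0.26190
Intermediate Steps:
s = 19/7 (s = 3 + (⅐)*(-2) = 3 - 2/7 = 19/7 ≈ 2.7143)
U(W) = 19/7 + W (U(W) = W + 19/7 = 19/7 + W)
x = 18 (x = 9*2 = 18)
I(w) = -2*w (I(w) = w*(-2) = -2*w)
H = -36 (H = -2*18 = -36)
b(I(U(2)))/H = -2*(19/7 + 2)/(-36) = -2*33/7*(-1/36) = -66/7*(-1/36) = 11/42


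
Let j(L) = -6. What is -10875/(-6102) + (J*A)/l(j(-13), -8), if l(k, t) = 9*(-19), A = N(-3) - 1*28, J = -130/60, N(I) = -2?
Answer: 54185/38646 ≈ 1.4021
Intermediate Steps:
J = -13/6 (J = -130*1/60 = -13/6 ≈ -2.1667)
A = -30 (A = -2 - 1*28 = -2 - 28 = -30)
l(k, t) = -171
-10875/(-6102) + (J*A)/l(j(-13), -8) = -10875/(-6102) - 13/6*(-30)/(-171) = -10875*(-1/6102) + 65*(-1/171) = 3625/2034 - 65/171 = 54185/38646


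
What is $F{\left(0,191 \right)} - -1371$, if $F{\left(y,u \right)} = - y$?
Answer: $1371$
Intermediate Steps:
$F{\left(0,191 \right)} - -1371 = \left(-1\right) 0 - -1371 = 0 + 1371 = 1371$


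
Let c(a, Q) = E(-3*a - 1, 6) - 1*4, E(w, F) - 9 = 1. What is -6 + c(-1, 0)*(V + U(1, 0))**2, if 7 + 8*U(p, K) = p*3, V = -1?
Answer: 15/2 ≈ 7.5000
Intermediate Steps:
U(p, K) = -7/8 + 3*p/8 (U(p, K) = -7/8 + (p*3)/8 = -7/8 + (3*p)/8 = -7/8 + 3*p/8)
E(w, F) = 10 (E(w, F) = 9 + 1 = 10)
c(a, Q) = 6 (c(a, Q) = 10 - 1*4 = 10 - 4 = 6)
-6 + c(-1, 0)*(V + U(1, 0))**2 = -6 + 6*(-1 + (-7/8 + (3/8)*1))**2 = -6 + 6*(-1 + (-7/8 + 3/8))**2 = -6 + 6*(-1 - 1/2)**2 = -6 + 6*(-3/2)**2 = -6 + 6*(9/4) = -6 + 27/2 = 15/2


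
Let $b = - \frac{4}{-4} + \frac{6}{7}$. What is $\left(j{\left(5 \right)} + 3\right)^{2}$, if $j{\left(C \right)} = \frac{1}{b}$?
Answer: $\frac{2116}{169} \approx 12.521$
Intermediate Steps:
$b = \frac{13}{7}$ ($b = \left(-4\right) \left(- \frac{1}{4}\right) + 6 \cdot \frac{1}{7} = 1 + \frac{6}{7} = \frac{13}{7} \approx 1.8571$)
$j{\left(C \right)} = \frac{7}{13}$ ($j{\left(C \right)} = \frac{1}{\frac{13}{7}} = \frac{7}{13}$)
$\left(j{\left(5 \right)} + 3\right)^{2} = \left(\frac{7}{13} + 3\right)^{2} = \left(\frac{46}{13}\right)^{2} = \frac{2116}{169}$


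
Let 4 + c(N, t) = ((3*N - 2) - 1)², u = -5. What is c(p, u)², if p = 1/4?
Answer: 289/256 ≈ 1.1289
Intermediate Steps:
p = ¼ ≈ 0.25000
c(N, t) = -4 + (-3 + 3*N)² (c(N, t) = -4 + ((3*N - 2) - 1)² = -4 + ((-2 + 3*N) - 1)² = -4 + (-3 + 3*N)²)
c(p, u)² = (-4 + 9*(-1 + ¼)²)² = (-4 + 9*(-¾)²)² = (-4 + 9*(9/16))² = (-4 + 81/16)² = (17/16)² = 289/256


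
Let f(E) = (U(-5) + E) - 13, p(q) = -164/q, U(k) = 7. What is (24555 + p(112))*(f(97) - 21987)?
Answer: -537624218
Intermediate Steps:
f(E) = -6 + E (f(E) = (7 + E) - 13 = -6 + E)
(24555 + p(112))*(f(97) - 21987) = (24555 - 164/112)*((-6 + 97) - 21987) = (24555 - 164*1/112)*(91 - 21987) = (24555 - 41/28)*(-21896) = (687499/28)*(-21896) = -537624218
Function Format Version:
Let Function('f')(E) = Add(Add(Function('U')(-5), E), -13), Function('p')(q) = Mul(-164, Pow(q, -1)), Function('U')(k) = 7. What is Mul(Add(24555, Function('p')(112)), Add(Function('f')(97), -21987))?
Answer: -537624218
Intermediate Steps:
Function('f')(E) = Add(-6, E) (Function('f')(E) = Add(Add(7, E), -13) = Add(-6, E))
Mul(Add(24555, Function('p')(112)), Add(Function('f')(97), -21987)) = Mul(Add(24555, Mul(-164, Pow(112, -1))), Add(Add(-6, 97), -21987)) = Mul(Add(24555, Mul(-164, Rational(1, 112))), Add(91, -21987)) = Mul(Add(24555, Rational(-41, 28)), -21896) = Mul(Rational(687499, 28), -21896) = -537624218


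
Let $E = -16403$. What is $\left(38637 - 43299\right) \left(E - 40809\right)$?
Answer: $266722344$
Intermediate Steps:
$\left(38637 - 43299\right) \left(E - 40809\right) = \left(38637 - 43299\right) \left(-16403 - 40809\right) = \left(-4662\right) \left(-57212\right) = 266722344$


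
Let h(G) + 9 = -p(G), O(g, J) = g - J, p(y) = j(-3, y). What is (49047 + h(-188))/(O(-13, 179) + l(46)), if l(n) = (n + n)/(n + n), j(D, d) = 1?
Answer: -49037/191 ≈ -256.74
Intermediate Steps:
p(y) = 1
h(G) = -10 (h(G) = -9 - 1*1 = -9 - 1 = -10)
l(n) = 1 (l(n) = (2*n)/((2*n)) = (2*n)*(1/(2*n)) = 1)
(49047 + h(-188))/(O(-13, 179) + l(46)) = (49047 - 10)/((-13 - 1*179) + 1) = 49037/((-13 - 179) + 1) = 49037/(-192 + 1) = 49037/(-191) = 49037*(-1/191) = -49037/191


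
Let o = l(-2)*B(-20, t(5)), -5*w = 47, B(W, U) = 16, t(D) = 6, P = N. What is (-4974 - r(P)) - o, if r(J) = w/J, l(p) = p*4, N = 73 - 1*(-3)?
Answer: -1841433/380 ≈ -4845.9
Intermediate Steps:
N = 76 (N = 73 + 3 = 76)
P = 76
l(p) = 4*p
w = -47/5 (w = -⅕*47 = -47/5 ≈ -9.4000)
r(J) = -47/(5*J)
o = -128 (o = (4*(-2))*16 = -8*16 = -128)
(-4974 - r(P)) - o = (-4974 - (-47)/(5*76)) - 1*(-128) = (-4974 - (-47)/(5*76)) + 128 = (-4974 - 1*(-47/380)) + 128 = (-4974 + 47/380) + 128 = -1890073/380 + 128 = -1841433/380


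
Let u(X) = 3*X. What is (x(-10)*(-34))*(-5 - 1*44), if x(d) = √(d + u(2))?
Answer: 3332*I ≈ 3332.0*I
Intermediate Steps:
x(d) = √(6 + d) (x(d) = √(d + 3*2) = √(d + 6) = √(6 + d))
(x(-10)*(-34))*(-5 - 1*44) = (√(6 - 10)*(-34))*(-5 - 1*44) = (√(-4)*(-34))*(-5 - 44) = ((2*I)*(-34))*(-49) = -68*I*(-49) = 3332*I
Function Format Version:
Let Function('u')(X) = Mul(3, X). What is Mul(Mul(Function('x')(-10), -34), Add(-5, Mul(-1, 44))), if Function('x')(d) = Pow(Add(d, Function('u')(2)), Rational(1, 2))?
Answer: Mul(3332, I) ≈ Mul(3332.0, I)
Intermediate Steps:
Function('x')(d) = Pow(Add(6, d), Rational(1, 2)) (Function('x')(d) = Pow(Add(d, Mul(3, 2)), Rational(1, 2)) = Pow(Add(d, 6), Rational(1, 2)) = Pow(Add(6, d), Rational(1, 2)))
Mul(Mul(Function('x')(-10), -34), Add(-5, Mul(-1, 44))) = Mul(Mul(Pow(Add(6, -10), Rational(1, 2)), -34), Add(-5, Mul(-1, 44))) = Mul(Mul(Pow(-4, Rational(1, 2)), -34), Add(-5, -44)) = Mul(Mul(Mul(2, I), -34), -49) = Mul(Mul(-68, I), -49) = Mul(3332, I)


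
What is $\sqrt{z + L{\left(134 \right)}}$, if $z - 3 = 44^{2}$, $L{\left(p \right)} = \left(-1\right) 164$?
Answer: $5 \sqrt{71} \approx 42.131$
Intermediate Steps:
$L{\left(p \right)} = -164$
$z = 1939$ ($z = 3 + 44^{2} = 3 + 1936 = 1939$)
$\sqrt{z + L{\left(134 \right)}} = \sqrt{1939 - 164} = \sqrt{1775} = 5 \sqrt{71}$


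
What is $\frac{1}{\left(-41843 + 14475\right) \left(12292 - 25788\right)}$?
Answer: $\frac{1}{369358528} \approx 2.7074 \cdot 10^{-9}$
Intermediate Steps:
$\frac{1}{\left(-41843 + 14475\right) \left(12292 - 25788\right)} = \frac{1}{\left(-27368\right) \left(-13496\right)} = \frac{1}{369358528}$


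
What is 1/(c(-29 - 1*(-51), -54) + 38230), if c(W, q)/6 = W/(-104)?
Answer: 26/993947 ≈ 2.6158e-5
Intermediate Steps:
c(W, q) = -3*W/52 (c(W, q) = 6*(W/(-104)) = 6*(W*(-1/104)) = 6*(-W/104) = -3*W/52)
1/(c(-29 - 1*(-51), -54) + 38230) = 1/(-3*(-29 - 1*(-51))/52 + 38230) = 1/(-3*(-29 + 51)/52 + 38230) = 1/(-3/52*22 + 38230) = 1/(-33/26 + 38230) = 1/(993947/26) = 26/993947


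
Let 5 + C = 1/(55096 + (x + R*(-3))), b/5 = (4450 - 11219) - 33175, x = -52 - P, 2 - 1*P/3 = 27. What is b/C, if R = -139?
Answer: 11091649920/277679 ≈ 39944.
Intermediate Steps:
P = -75 (P = 6 - 3*27 = 6 - 81 = -75)
x = 23 (x = -52 - 1*(-75) = -52 + 75 = 23)
b = -199720 (b = 5*((4450 - 11219) - 33175) = 5*(-6769 - 33175) = 5*(-39944) = -199720)
C = -277679/55536 (C = -5 + 1/(55096 + (23 - 139*(-3))) = -5 + 1/(55096 + (23 + 417)) = -5 + 1/(55096 + 440) = -5 + 1/55536 = -277679/55536 ≈ -5.0000)
b/C = -199720/(-277679/55536) = -199720*(-55536/277679) = 11091649920/277679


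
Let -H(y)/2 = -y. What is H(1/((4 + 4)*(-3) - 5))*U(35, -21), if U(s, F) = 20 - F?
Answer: -82/29 ≈ -2.8276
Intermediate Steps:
H(y) = 2*y (H(y) = -(-2)*y = 2*y)
H(1/((4 + 4)*(-3) - 5))*U(35, -21) = (2/((4 + 4)*(-3) - 5))*(20 - 1*(-21)) = (2/(8*(-3) - 5))*(20 + 21) = (2/(-24 - 5))*41 = (2/(-29))*41 = (2*(-1/29))*41 = -2/29*41 = -82/29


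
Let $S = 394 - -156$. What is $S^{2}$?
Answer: $302500$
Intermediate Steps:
$S = 550$ ($S = 394 + 156 = 550$)
$S^{2} = 550^{2} = 302500$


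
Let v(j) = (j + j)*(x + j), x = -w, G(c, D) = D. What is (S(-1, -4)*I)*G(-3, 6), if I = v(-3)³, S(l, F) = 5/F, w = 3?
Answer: -349920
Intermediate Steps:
x = -3 (x = -1*3 = -3)
v(j) = 2*j*(-3 + j) (v(j) = (j + j)*(-3 + j) = (2*j)*(-3 + j) = 2*j*(-3 + j))
I = 46656 (I = (2*(-3)*(-3 - 3))³ = (2*(-3)*(-6))³ = 36³ = 46656)
(S(-1, -4)*I)*G(-3, 6) = ((5/(-4))*46656)*6 = ((5*(-¼))*46656)*6 = -5/4*46656*6 = -58320*6 = -349920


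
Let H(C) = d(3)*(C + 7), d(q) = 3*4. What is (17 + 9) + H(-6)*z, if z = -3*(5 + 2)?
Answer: -226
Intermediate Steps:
d(q) = 12
H(C) = 84 + 12*C (H(C) = 12*(C + 7) = 12*(7 + C) = 84 + 12*C)
z = -21 (z = -3*7 = -21)
(17 + 9) + H(-6)*z = (17 + 9) + (84 + 12*(-6))*(-21) = 26 + (84 - 72)*(-21) = 26 + 12*(-21) = 26 - 252 = -226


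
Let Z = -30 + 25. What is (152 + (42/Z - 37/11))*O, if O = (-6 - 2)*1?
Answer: -61704/55 ≈ -1121.9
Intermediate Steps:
Z = -5
O = -8 (O = -8*1 = -8)
(152 + (42/Z - 37/11))*O = (152 + (42/(-5) - 37/11))*(-8) = (152 + (42*(-⅕) - 37*1/11))*(-8) = (152 + (-42/5 - 37/11))*(-8) = (152 - 647/55)*(-8) = (7713/55)*(-8) = -61704/55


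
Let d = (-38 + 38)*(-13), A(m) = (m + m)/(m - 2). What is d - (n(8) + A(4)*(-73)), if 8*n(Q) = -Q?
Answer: 293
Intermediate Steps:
A(m) = 2*m/(-2 + m) (A(m) = (2*m)/(-2 + m) = 2*m/(-2 + m))
n(Q) = -Q/8 (n(Q) = (-Q)/8 = -Q/8)
d = 0 (d = 0*(-13) = 0)
d - (n(8) + A(4)*(-73)) = 0 - (-⅛*8 + (2*4/(-2 + 4))*(-73)) = 0 - (-1 + (2*4/2)*(-73)) = 0 - (-1 + (2*4*(½))*(-73)) = 0 - (-1 + 4*(-73)) = 0 - (-1 - 292) = 0 - 1*(-293) = 0 + 293 = 293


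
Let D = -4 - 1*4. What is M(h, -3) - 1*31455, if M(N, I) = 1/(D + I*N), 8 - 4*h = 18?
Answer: -31457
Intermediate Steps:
h = -5/2 (h = 2 - 1/4*18 = 2 - 9/2 = -5/2 ≈ -2.5000)
D = -8 (D = -4 - 4 = -8)
M(N, I) = 1/(-8 + I*N)
M(h, -3) - 1*31455 = 1/(-8 - 3*(-5/2)) - 1*31455 = 1/(-8 + 15/2) - 31455 = 1/(-1/2) - 31455 = -2 - 31455 = -31457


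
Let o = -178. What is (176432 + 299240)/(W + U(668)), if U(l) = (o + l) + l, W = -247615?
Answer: -12856/6661 ≈ -1.9300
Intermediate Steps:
U(l) = -178 + 2*l (U(l) = (-178 + l) + l = -178 + 2*l)
(176432 + 299240)/(W + U(668)) = (176432 + 299240)/(-247615 + (-178 + 2*668)) = 475672/(-247615 + (-178 + 1336)) = 475672/(-247615 + 1158) = 475672/(-246457) = 475672*(-1/246457) = -12856/6661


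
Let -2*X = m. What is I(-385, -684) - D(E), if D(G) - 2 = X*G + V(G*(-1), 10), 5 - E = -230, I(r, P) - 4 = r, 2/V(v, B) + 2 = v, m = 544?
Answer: 15058271/237 ≈ 63537.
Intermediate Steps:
V(v, B) = 2/(-2 + v)
I(r, P) = 4 + r
X = -272 (X = -½*544 = -272)
E = 235 (E = 5 - 1*(-230) = 5 + 230 = 235)
D(G) = 2 - 272*G + 2/(-2 - G) (D(G) = 2 + (-272*G + 2/(-2 + G*(-1))) = 2 + (-272*G + 2/(-2 - G)) = 2 - 272*G + 2/(-2 - G))
I(-385, -684) - D(E) = (4 - 385) - 2*(1 - 271*235 - 136*235²)/(2 + 235) = -381 - 2*(1 - 63685 - 136*55225)/237 = -381 - 2*(1 - 63685 - 7510600)/237 = -381 - 2*(-7574284)/237 = -381 - 1*(-15148568/237) = -381 + 15148568/237 = 15058271/237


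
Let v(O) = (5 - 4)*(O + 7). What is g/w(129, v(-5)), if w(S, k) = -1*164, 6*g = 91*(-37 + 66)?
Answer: -2639/984 ≈ -2.6819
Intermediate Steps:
g = 2639/6 (g = (91*(-37 + 66))/6 = (91*29)/6 = (⅙)*2639 = 2639/6 ≈ 439.83)
v(O) = 7 + O (v(O) = 1*(7 + O) = 7 + O)
w(S, k) = -164
g/w(129, v(-5)) = (2639/6)/(-164) = (2639/6)*(-1/164) = -2639/984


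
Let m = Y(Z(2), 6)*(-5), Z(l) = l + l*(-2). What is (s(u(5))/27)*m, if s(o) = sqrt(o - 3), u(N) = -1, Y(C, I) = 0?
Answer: 0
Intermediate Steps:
Z(l) = -l (Z(l) = l - 2*l = -l)
s(o) = sqrt(-3 + o)
m = 0 (m = 0*(-5) = 0)
(s(u(5))/27)*m = (sqrt(-3 - 1)/27)*0 = (sqrt(-4)*(1/27))*0 = ((2*I)*(1/27))*0 = (2*I/27)*0 = 0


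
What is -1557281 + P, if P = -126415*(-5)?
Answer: -925206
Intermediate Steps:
P = 632075
-1557281 + P = -1557281 + 632075 = -925206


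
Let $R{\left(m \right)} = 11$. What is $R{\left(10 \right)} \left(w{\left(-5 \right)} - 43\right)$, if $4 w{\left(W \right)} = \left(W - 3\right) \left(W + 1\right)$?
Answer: $-385$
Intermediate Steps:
$w{\left(W \right)} = \frac{\left(1 + W\right) \left(-3 + W\right)}{4}$ ($w{\left(W \right)} = \frac{\left(W - 3\right) \left(W + 1\right)}{4} = \frac{\left(-3 + W\right) \left(1 + W\right)}{4} = \frac{\left(1 + W\right) \left(-3 + W\right)}{4}$)
$R{\left(10 \right)} \left(w{\left(-5 \right)} - 43\right) = 11 \left(\left(- \frac{3}{4} - - \frac{5}{2} + \frac{\left(-5\right)^{2}}{4}\right) - 43\right) = 11 \left(\left(- \frac{3}{4} + \frac{5}{2} + \frac{1}{4} \cdot 25\right) - 43\right) = 11 \left(\left(- \frac{3}{4} + \frac{5}{2} + \frac{25}{4}\right) - 43\right) = 11 \left(8 - 43\right) = 11 \left(-35\right) = -385$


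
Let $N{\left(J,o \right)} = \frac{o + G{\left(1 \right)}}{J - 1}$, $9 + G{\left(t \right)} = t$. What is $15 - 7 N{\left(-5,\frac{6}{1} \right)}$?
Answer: $\frac{38}{3} \approx 12.667$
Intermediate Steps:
$G{\left(t \right)} = -9 + t$
$N{\left(J,o \right)} = \frac{-8 + o}{-1 + J}$ ($N{\left(J,o \right)} = \frac{o + \left(-9 + 1\right)}{J - 1} = \frac{o - 8}{-1 + J} = \frac{-8 + o}{-1 + J}$)
$15 - 7 N{\left(-5,\frac{6}{1} \right)} = 15 - 7 \frac{-8 + \frac{6}{1}}{-1 - 5} = 15 - 7 \frac{-8 + 6 \cdot 1}{-6} = 15 - 7 \left(- \frac{-8 + 6}{6}\right) = 15 - 7 \left(\left(- \frac{1}{6}\right) \left(-2\right)\right) = 15 - \frac{7}{3} = \frac{38}{3}$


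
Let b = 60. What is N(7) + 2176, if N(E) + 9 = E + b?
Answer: 2234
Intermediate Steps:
N(E) = 51 + E (N(E) = -9 + (E + 60) = -9 + (60 + E) = 51 + E)
N(7) + 2176 = (51 + 7) + 2176 = 58 + 2176 = 2234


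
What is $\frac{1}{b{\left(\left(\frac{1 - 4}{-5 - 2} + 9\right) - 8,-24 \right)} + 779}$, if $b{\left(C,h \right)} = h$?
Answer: $\frac{1}{755} \approx 0.0013245$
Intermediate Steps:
$\frac{1}{b{\left(\left(\frac{1 - 4}{-5 - 2} + 9\right) - 8,-24 \right)} + 779} = \frac{1}{-24 + 779} = \frac{1}{755}$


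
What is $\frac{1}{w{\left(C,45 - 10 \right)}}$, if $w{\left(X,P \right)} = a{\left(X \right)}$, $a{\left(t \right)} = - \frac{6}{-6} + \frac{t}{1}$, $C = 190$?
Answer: $\frac{1}{191} \approx 0.0052356$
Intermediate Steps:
$a{\left(t \right)} = 1 + t$ ($a{\left(t \right)} = \left(-6\right) \left(- \frac{1}{6}\right) + t 1 = 1 + t$)
$w{\left(X,P \right)} = 1 + X$
$\frac{1}{w{\left(C,45 - 10 \right)}} = \frac{1}{1 + 190} = \frac{1}{191}$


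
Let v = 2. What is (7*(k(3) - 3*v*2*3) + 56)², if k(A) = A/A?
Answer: 35721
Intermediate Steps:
k(A) = 1
(7*(k(3) - 3*v*2*3) + 56)² = (7*(1 - 3*2*2*3) + 56)² = (7*(1 - 12*3) + 56)² = (7*(1 - 3*12) + 56)² = (7*(1 - 36) + 56)² = (7*(-35) + 56)² = (-245 + 56)² = (-189)² = 35721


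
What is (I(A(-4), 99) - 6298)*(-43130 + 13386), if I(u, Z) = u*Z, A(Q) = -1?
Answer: 190272368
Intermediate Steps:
I(u, Z) = Z*u
(I(A(-4), 99) - 6298)*(-43130 + 13386) = (99*(-1) - 6298)*(-43130 + 13386) = (-99 - 6298)*(-29744) = -6397*(-29744) = 190272368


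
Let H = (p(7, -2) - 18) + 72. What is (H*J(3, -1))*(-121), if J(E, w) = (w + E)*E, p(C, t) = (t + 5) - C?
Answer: -36300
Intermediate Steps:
p(C, t) = 5 + t - C (p(C, t) = (5 + t) - C = 5 + t - C)
J(E, w) = E*(E + w) (J(E, w) = (E + w)*E = E*(E + w))
H = 50 (H = ((5 - 2 - 1*7) - 18) + 72 = ((5 - 2 - 7) - 18) + 72 = (-4 - 18) + 72 = -22 + 72 = 50)
(H*J(3, -1))*(-121) = (50*(3*(3 - 1)))*(-121) = (50*(3*2))*(-121) = (50*6)*(-121) = 300*(-121) = -36300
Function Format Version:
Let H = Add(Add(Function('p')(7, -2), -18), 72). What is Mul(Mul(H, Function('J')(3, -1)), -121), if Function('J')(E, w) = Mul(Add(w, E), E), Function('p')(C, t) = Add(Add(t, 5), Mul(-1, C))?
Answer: -36300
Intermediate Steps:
Function('p')(C, t) = Add(5, t, Mul(-1, C)) (Function('p')(C, t) = Add(Add(5, t), Mul(-1, C)) = Add(5, t, Mul(-1, C)))
Function('J')(E, w) = Mul(E, Add(E, w)) (Function('J')(E, w) = Mul(Add(E, w), E) = Mul(E, Add(E, w)))
H = 50 (H = Add(Add(Add(5, -2, Mul(-1, 7)), -18), 72) = Add(Add(Add(5, -2, -7), -18), 72) = Add(Add(-4, -18), 72) = Add(-22, 72) = 50)
Mul(Mul(H, Function('J')(3, -1)), -121) = Mul(Mul(50, Mul(3, Add(3, -1))), -121) = Mul(Mul(50, Mul(3, 2)), -121) = Mul(Mul(50, 6), -121) = Mul(300, -121) = -36300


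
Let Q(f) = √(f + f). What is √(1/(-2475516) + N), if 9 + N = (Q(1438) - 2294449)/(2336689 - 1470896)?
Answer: √(-13379188265660719307939943 + 2652867442314090504*√719)/1071642212094 ≈ 3.4132*I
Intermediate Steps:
Q(f) = √2*√f (Q(f) = √(2*f) = √2*√f)
N = -10086586/865793 + 2*√719/865793 (N = -9 + (√2*√1438 - 2294449)/(2336689 - 1470896) = -9 + (2*√719 - 2294449)/865793 = -9 + (-2294449 + 2*√719)*(1/865793) = -9 + (-2294449/865793 + 2*√719/865793) = -10086586/865793 + 2*√719/865793 ≈ -11.650)
√(1/(-2475516) + N) = √(1/(-2475516) + (-10086586/865793 + 2*√719/865793)) = √(-1/2475516 + (-10086586/865793 + 2*√719/865793)) = √(-24969505894169/2143284424188 + 2*√719/865793)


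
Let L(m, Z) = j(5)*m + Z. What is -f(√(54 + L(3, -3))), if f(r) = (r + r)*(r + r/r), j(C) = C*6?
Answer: -282 - 2*√141 ≈ -305.75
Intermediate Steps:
j(C) = 6*C
L(m, Z) = Z + 30*m (L(m, Z) = (6*5)*m + Z = 30*m + Z = Z + 30*m)
f(r) = 2*r*(1 + r) (f(r) = (2*r)*(r + 1) = (2*r)*(1 + r) = 2*r*(1 + r))
-f(√(54 + L(3, -3))) = -2*√(54 + (-3 + 30*3))*(1 + √(54 + (-3 + 30*3))) = -2*√(54 + (-3 + 90))*(1 + √(54 + (-3 + 90))) = -2*√(54 + 87)*(1 + √(54 + 87)) = -2*√141*(1 + √141)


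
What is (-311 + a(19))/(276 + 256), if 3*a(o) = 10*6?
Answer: -291/532 ≈ -0.54699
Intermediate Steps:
a(o) = 20 (a(o) = (10*6)/3 = (⅓)*60 = 20)
(-311 + a(19))/(276 + 256) = (-311 + 20)/(276 + 256) = -291/532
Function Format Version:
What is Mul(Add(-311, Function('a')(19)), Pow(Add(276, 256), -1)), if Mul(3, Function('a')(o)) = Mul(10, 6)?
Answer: Rational(-291, 532) ≈ -0.54699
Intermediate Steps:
Function('a')(o) = 20 (Function('a')(o) = Mul(Rational(1, 3), Mul(10, 6)) = Mul(Rational(1, 3), 60) = 20)
Mul(Add(-311, Function('a')(19)), Pow(Add(276, 256), -1)) = Mul(Add(-311, 20), Pow(Add(276, 256), -1)) = Mul(-291, Pow(532, -1)) = Mul(-291, Rational(1, 532)) = Rational(-291, 532)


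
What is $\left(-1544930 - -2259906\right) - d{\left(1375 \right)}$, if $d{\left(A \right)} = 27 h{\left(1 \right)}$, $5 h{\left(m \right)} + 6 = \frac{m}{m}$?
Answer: $715003$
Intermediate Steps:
$h{\left(m \right)} = -1$ ($h{\left(m \right)} = - \frac{6}{5} + \frac{m \frac{1}{m}}{5} = - \frac{6}{5} + \frac{1}{5} \cdot 1 = - \frac{6}{5} + \frac{1}{5} = -1$)
$d{\left(A \right)} = -27$ ($d{\left(A \right)} = 27 \left(-1\right) = -27$)
$\left(-1544930 - -2259906\right) - d{\left(1375 \right)} = \left(-1544930 - -2259906\right) - -27 = \left(-1544930 + 2259906\right) + 27 = 714976 + 27 = 715003$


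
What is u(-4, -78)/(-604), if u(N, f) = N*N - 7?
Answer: -9/604 ≈ -0.014901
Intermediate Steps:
u(N, f) = -7 + N² (u(N, f) = N² - 7 = -7 + N²)
u(-4, -78)/(-604) = (-7 + (-4)²)/(-604) = (-7 + 16)*(-1/604) = 9*(-1/604) = -9/604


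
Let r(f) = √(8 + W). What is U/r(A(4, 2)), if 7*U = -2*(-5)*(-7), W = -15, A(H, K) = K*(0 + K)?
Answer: 10*I*√7/7 ≈ 3.7796*I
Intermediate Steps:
A(H, K) = K² (A(H, K) = K*K = K²)
r(f) = I*√7 (r(f) = √(8 - 15) = √(-7) = I*√7)
U = -10 (U = (-2*(-5)*(-7))/7 = (10*(-7))/7 = (⅐)*(-70) = -10)
U/r(A(4, 2)) = -10*(-I*√7/7) = -(-10)*I*√7/7 = 10*I*√7/7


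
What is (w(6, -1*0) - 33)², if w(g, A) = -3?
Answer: 1296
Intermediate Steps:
(w(6, -1*0) - 33)² = (-3 - 33)² = (-36)² = 1296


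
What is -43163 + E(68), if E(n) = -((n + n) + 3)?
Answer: -43302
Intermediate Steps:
E(n) = -3 - 2*n (E(n) = -(2*n + 3) = -(3 + 2*n) = -3 - 2*n)
-43163 + E(68) = -43163 + (-3 - 2*68) = -43163 + (-3 - 136) = -43163 - 139 = -43302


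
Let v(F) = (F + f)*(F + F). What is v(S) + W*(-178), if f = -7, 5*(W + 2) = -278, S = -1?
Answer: 51344/5 ≈ 10269.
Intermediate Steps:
W = -288/5 (W = -2 + (⅕)*(-278) = -2 - 278/5 = -288/5 ≈ -57.600)
v(F) = 2*F*(-7 + F) (v(F) = (F - 7)*(F + F) = (-7 + F)*(2*F) = 2*F*(-7 + F))
v(S) + W*(-178) = 2*(-1)*(-7 - 1) - 288/5*(-178) = 2*(-1)*(-8) + 51264/5 = 16 + 51264/5 = 51344/5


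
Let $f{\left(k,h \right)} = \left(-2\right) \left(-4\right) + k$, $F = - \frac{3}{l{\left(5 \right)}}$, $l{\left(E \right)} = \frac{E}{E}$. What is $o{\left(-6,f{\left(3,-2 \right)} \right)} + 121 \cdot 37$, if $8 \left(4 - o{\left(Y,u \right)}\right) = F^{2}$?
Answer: $\frac{35839}{8} \approx 4479.9$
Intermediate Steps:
$l{\left(E \right)} = 1$
$F = -3$ ($F = - \frac{3}{1} = \left(-3\right) 1 = -3$)
$f{\left(k,h \right)} = 8 + k$
$o{\left(Y,u \right)} = \frac{23}{8}$ ($o{\left(Y,u \right)} = 4 - \frac{\left(-3\right)^{2}}{8} = 4 - \frac{9}{8} = \frac{23}{8}$)
$o{\left(-6,f{\left(3,-2 \right)} \right)} + 121 \cdot 37 = \frac{23}{8} + 121 \cdot 37 = \frac{23}{8} + 4477 = \frac{35839}{8}$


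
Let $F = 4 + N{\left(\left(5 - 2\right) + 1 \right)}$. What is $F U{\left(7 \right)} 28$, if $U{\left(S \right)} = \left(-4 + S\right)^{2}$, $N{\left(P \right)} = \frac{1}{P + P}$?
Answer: $\frac{2079}{2} \approx 1039.5$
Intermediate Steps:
$N{\left(P \right)} = \frac{1}{2 P}$
$F = \frac{33}{8}$ ($F = 4 + \frac{1}{2 \left(\left(5 - 2\right) + 1\right)} = 4 + \frac{1}{2 \left(3 + 1\right)} = 4 + \frac{1}{2 \cdot 4} = 4 + \frac{1}{2} \cdot \frac{1}{4} = 4 + \frac{1}{8} = \frac{33}{8} \approx 4.125$)
$F U{\left(7 \right)} 28 = \frac{33 \left(-4 + 7\right)^{2}}{8} \cdot 28 = \frac{33 \cdot 3^{2}}{8} \cdot 28 = \frac{33}{8} \cdot 9 \cdot 28 = \frac{297}{8} \cdot 28 = \frac{2079}{2}$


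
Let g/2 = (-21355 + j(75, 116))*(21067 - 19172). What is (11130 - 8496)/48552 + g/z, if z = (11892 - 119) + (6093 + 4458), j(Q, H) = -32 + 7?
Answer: -163921644541/45161452 ≈ -3629.7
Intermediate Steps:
j(Q, H) = -25
z = 22324 (z = 11773 + 10551 = 22324)
g = -81030200 (g = 2*((-21355 - 25)*(21067 - 19172)) = 2*(-21380*1895) = 2*(-40515100) = -81030200)
(11130 - 8496)/48552 + g/z = (11130 - 8496)/48552 - 81030200/22324 = 2634*(1/48552) - 81030200*1/22324 = 439/8092 - 20257550/5581 = -163921644541/45161452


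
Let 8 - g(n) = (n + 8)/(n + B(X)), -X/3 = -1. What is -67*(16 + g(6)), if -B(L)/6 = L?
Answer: -10117/6 ≈ -1686.2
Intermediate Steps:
X = 3 (X = -3*(-1) = 3)
B(L) = -6*L
g(n) = 8 - (8 + n)/(-18 + n) (g(n) = 8 - (n + 8)/(n - 6*3) = 8 - (8 + n)/(n - 18) = 8 - (8 + n)/(-18 + n))
-67*(16 + g(6)) = -67*(16 + (-152 + 7*6)/(-18 + 6)) = -67*(16 + (-152 + 42)/(-12)) = -67*(16 - 1/12*(-110)) = -67*(16 + 55/6) = -67*151/6 = -10117/6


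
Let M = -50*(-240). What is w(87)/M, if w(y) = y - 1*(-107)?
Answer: 97/6000 ≈ 0.016167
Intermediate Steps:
w(y) = 107 + y (w(y) = y + 107 = 107 + y)
M = 12000
w(87)/M = (107 + 87)/12000 = 194*(1/12000) = 97/6000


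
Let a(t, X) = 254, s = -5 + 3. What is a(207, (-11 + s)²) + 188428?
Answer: 188682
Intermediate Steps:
s = -2
a(207, (-11 + s)²) + 188428 = 254 + 188428 = 188682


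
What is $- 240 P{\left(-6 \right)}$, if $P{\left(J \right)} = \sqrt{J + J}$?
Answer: $- 480 i \sqrt{3} \approx - 831.38 i$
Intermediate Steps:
$P{\left(J \right)} = \sqrt{2} \sqrt{J}$ ($P{\left(J \right)} = \sqrt{2 J} = \sqrt{2} \sqrt{J}$)
$- 240 P{\left(-6 \right)} = - 240 \sqrt{2} \sqrt{-6} = - 240 \sqrt{2} i \sqrt{6} = - 240 \cdot 2 i \sqrt{3} = - 480 i \sqrt{3}$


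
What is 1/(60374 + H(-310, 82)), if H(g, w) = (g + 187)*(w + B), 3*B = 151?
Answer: 1/44097 ≈ 2.2677e-5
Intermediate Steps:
B = 151/3 (B = (⅓)*151 = 151/3 ≈ 50.333)
H(g, w) = (187 + g)*(151/3 + w) (H(g, w) = (g + 187)*(w + 151/3) = (187 + g)*(151/3 + w))
1/(60374 + H(-310, 82)) = 1/(60374 + (28237/3 + 187*82 + (151/3)*(-310) - 310*82)) = 1/(60374 + (28237/3 + 15334 - 46810/3 - 25420)) = 1/(60374 - 16277) = 1/44097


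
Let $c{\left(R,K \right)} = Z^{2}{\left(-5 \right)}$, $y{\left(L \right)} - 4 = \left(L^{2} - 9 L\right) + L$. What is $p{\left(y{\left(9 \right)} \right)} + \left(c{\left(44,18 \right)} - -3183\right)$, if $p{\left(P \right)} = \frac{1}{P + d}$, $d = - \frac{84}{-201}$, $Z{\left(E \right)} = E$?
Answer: $\frac{2884059}{899} \approx 3208.1$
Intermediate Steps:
$y{\left(L \right)} = 4 + L^{2} - 8 L$ ($y{\left(L \right)} = 4 + \left(\left(L^{2} - 9 L\right) + L\right) = 4 + \left(L^{2} - 8 L\right) = 4 + L^{2} - 8 L$)
$d = \frac{28}{67}$ ($d = \left(-84\right) \left(- \frac{1}{201}\right) = \frac{28}{67} \approx 0.41791$)
$c{\left(R,K \right)} = 25$ ($c{\left(R,K \right)} = \left(-5\right)^{2} = 25$)
$p{\left(P \right)} = \frac{1}{\frac{28}{67} + P}$ ($p{\left(P \right)} = \frac{1}{P + \frac{28}{67}} = \frac{1}{\frac{28}{67} + P}$)
$p{\left(y{\left(9 \right)} \right)} + \left(c{\left(44,18 \right)} - -3183\right) = \frac{67}{28 + 67 \left(4 + 9^{2} - 72\right)} + \left(25 - -3183\right) = \frac{67}{28 + 67 \left(4 + 81 - 72\right)} + \left(25 + 3183\right) = \frac{67}{28 + 67 \cdot 13} + 3208 = \frac{67}{28 + 871} + 3208 = \frac{67}{899} + 3208 = \frac{2884059}{899}$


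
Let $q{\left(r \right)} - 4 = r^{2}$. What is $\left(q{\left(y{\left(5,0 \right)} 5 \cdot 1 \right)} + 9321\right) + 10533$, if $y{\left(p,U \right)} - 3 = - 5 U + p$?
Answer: $21458$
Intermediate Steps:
$y{\left(p,U \right)} = 3 + p - 5 U$ ($y{\left(p,U \right)} = 3 - \left(- p + 5 U\right) = 3 + p - 5 U$)
$q{\left(r \right)} = 4 + r^{2}$
$\left(q{\left(y{\left(5,0 \right)} 5 \cdot 1 \right)} + 9321\right) + 10533 = \left(\left(4 + \left(\left(3 + 5 - 0\right) 5 \cdot 1\right)^{2}\right) + 9321\right) + 10533 = \left(\left(4 + \left(\left(3 + 5 + 0\right) 5 \cdot 1\right)^{2}\right) + 9321\right) + 10533 = \left(\left(4 + \left(8 \cdot 5 \cdot 1\right)^{2}\right) + 9321\right) + 10533 = \left(\left(4 + \left(40 \cdot 1\right)^{2}\right) + 9321\right) + 10533 = \left(\left(4 + 40^{2}\right) + 9321\right) + 10533 = \left(\left(4 + 1600\right) + 9321\right) + 10533 = \left(1604 + 9321\right) + 10533 = 10925 + 10533 = 21458$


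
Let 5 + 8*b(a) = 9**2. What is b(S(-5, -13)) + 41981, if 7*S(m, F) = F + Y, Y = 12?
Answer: 83981/2 ≈ 41991.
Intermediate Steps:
S(m, F) = 12/7 + F/7 (S(m, F) = (F + 12)/7 = (12 + F)/7 = 12/7 + F/7)
b(a) = 19/2 (b(a) = -5/8 + (1/8)*9**2 = -5/8 + (1/8)*81 = -5/8 + 81/8 = 19/2)
b(S(-5, -13)) + 41981 = 19/2 + 41981 = 83981/2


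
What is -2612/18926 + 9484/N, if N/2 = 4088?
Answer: 19767309/19342372 ≈ 1.0220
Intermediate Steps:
N = 8176 (N = 2*4088 = 8176)
-2612/18926 + 9484/N = -2612/18926 + 9484/8176 = -2612*1/18926 + 9484*(1/8176) = -1306/9463 + 2371/2044 = 19767309/19342372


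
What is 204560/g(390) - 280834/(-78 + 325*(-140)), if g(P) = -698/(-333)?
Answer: 776225025893/7953361 ≈ 97597.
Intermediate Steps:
g(P) = 698/333 (g(P) = -698*(-1/333) = 698/333)
204560/g(390) - 280834/(-78 + 325*(-140)) = 204560/(698/333) - 280834/(-78 + 325*(-140)) = 204560*(333/698) - 280834/(-78 - 45500) = 34059240/349 - 280834/(-45578) = 34059240/349 - 280834*(-1/45578) = 34059240/349 + 140417/22789 = 776225025893/7953361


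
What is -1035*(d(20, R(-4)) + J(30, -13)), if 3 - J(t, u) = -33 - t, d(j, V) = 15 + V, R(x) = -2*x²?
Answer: -50715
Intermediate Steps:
J(t, u) = 36 + t (J(t, u) = 3 - (-33 - t) = 3 + (33 + t) = 36 + t)
-1035*(d(20, R(-4)) + J(30, -13)) = -1035*((15 - 2*(-4)²) + (36 + 30)) = -1035*((15 - 2*16) + 66) = -1035*((15 - 32) + 66) = -1035*(-17 + 66) = -1035*49 = -50715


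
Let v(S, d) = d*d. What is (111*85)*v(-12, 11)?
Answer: 1141635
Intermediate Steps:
v(S, d) = d²
(111*85)*v(-12, 11) = (111*85)*11² = 9435*121 = 1141635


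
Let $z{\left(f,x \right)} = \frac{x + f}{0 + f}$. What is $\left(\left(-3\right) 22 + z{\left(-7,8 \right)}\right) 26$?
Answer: $- \frac{12038}{7} \approx -1719.7$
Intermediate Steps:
$z{\left(f,x \right)} = \frac{f + x}{f}$
$\left(\left(-3\right) 22 + z{\left(-7,8 \right)}\right) 26 = \left(\left(-3\right) 22 + \frac{-7 + 8}{-7}\right) 26 = \left(-66 - \frac{1}{7}\right) 26 = \left(- \frac{463}{7}\right) 26 = - \frac{12038}{7}$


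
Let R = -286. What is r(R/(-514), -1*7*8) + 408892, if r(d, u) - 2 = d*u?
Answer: 105077750/257 ≈ 4.0886e+5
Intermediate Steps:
r(d, u) = 2 + d*u
r(R/(-514), -1*7*8) + 408892 = (2 + (-286/(-514))*(-1*7*8)) + 408892 = (2 + (-286*(-1/514))*(-7*8)) + 408892 = (2 + (143/257)*(-56)) + 408892 = (2 - 8008/257) + 408892 = -7494/257 + 408892 = 105077750/257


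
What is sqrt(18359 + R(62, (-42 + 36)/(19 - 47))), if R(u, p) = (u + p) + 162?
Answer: sqrt(3642310)/14 ≈ 136.32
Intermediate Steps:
R(u, p) = 162 + p + u (R(u, p) = (p + u) + 162 = 162 + p + u)
sqrt(18359 + R(62, (-42 + 36)/(19 - 47))) = sqrt(18359 + (162 + (-42 + 36)/(19 - 47) + 62)) = sqrt(18359 + (162 - 6/(-28) + 62)) = sqrt(18359 + (162 - 6*(-1/28) + 62)) = sqrt(18359 + (162 + 3/14 + 62)) = sqrt(18359 + 3139/14) = sqrt(260165/14) = sqrt(3642310)/14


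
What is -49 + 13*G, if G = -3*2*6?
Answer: -517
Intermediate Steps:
G = -36 (G = -6*6 = -36)
-49 + 13*G = -49 + 13*(-36) = -49 - 468 = -517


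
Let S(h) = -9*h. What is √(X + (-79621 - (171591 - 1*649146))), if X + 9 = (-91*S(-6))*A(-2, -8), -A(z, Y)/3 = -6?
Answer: √309473 ≈ 556.30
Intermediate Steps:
A(z, Y) = 18 (A(z, Y) = -3*(-6) = 18)
X = -88461 (X = -9 - (-819)*(-6)*18 = -9 - 91*54*18 = -9 - 4914*18 = -9 - 88452 = -88461)
√(X + (-79621 - (171591 - 1*649146))) = √(-88461 + (-79621 - (171591 - 1*649146))) = √(-88461 + (-79621 - (171591 - 649146))) = √(-88461 + (-79621 - 1*(-477555))) = √(-88461 + (-79621 + 477555)) = √(-88461 + 397934) = √309473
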